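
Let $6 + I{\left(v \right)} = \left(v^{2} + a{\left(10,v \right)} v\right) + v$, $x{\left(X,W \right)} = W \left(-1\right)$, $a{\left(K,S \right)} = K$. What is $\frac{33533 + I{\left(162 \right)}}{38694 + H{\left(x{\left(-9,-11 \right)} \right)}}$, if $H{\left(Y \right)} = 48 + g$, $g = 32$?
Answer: $\frac{61553}{38774} \approx 1.5875$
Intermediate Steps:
$x{\left(X,W \right)} = - W$
$I{\left(v \right)} = -6 + v^{2} + 11 v$ ($I{\left(v \right)} = -6 + \left(\left(v^{2} + 10 v\right) + v\right) = -6 + \left(v^{2} + 11 v\right) = -6 + v^{2} + 11 v$)
$H{\left(Y \right)} = 80$ ($H{\left(Y \right)} = 48 + 32 = 80$)
$\frac{33533 + I{\left(162 \right)}}{38694 + H{\left(x{\left(-9,-11 \right)} \right)}} = \frac{33533 + \left(-6 + 162^{2} + 11 \cdot 162\right)}{38694 + 80} = \frac{33533 + \left(-6 + 26244 + 1782\right)}{38774} = \left(33533 + 28020\right) \frac{1}{38774} = 61553 \cdot \frac{1}{38774} = \frac{61553}{38774}$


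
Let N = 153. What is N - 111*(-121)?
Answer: 13584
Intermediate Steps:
N - 111*(-121) = 153 - 111*(-121) = 153 + 13431 = 13584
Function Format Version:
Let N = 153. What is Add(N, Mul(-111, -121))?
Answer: 13584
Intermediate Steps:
Add(N, Mul(-111, -121)) = Add(153, Mul(-111, -121)) = Add(153, 13431) = 13584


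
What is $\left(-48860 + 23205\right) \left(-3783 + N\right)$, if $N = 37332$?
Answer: $-860699595$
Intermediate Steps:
$\left(-48860 + 23205\right) \left(-3783 + N\right) = \left(-48860 + 23205\right) \left(-3783 + 37332\right) = \left(-25655\right) 33549 = -860699595$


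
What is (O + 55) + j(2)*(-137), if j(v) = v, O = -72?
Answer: -291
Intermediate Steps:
(O + 55) + j(2)*(-137) = (-72 + 55) + 2*(-137) = -17 - 274 = -291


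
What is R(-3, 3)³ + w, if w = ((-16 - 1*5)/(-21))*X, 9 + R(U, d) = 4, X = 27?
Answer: -98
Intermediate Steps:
R(U, d) = -5 (R(U, d) = -9 + 4 = -5)
w = 27 (w = ((-16 - 1*5)/(-21))*27 = -(-16 - 5)/21*27 = -1/21*(-21)*27 = 1*27 = 27)
R(-3, 3)³ + w = (-5)³ + 27 = -125 + 27 = -98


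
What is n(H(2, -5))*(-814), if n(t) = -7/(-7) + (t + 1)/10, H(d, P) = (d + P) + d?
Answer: -814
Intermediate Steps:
H(d, P) = P + 2*d (H(d, P) = (P + d) + d = P + 2*d)
n(t) = 11/10 + t/10 (n(t) = -7*(-⅐) + (1 + t)*(⅒) = 1 + (⅒ + t/10) = 11/10 + t/10)
n(H(2, -5))*(-814) = (11/10 + (-5 + 2*2)/10)*(-814) = (11/10 + (-5 + 4)/10)*(-814) = (11/10 + (⅒)*(-1))*(-814) = (11/10 - ⅒)*(-814) = 1*(-814) = -814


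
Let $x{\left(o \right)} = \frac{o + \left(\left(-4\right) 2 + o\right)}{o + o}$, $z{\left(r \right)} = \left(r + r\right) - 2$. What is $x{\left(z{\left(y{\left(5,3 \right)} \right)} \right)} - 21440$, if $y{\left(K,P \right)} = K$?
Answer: $- \frac{42879}{2} \approx -21440.0$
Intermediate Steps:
$z{\left(r \right)} = -2 + 2 r$ ($z{\left(r \right)} = 2 r - 2 = -2 + 2 r$)
$x{\left(o \right)} = \frac{-8 + 2 o}{2 o}$ ($x{\left(o \right)} = \frac{o + \left(-8 + o\right)}{2 o} = \left(-8 + 2 o\right) \frac{1}{2 o} = \frac{-8 + 2 o}{2 o}$)
$x{\left(z{\left(y{\left(5,3 \right)} \right)} \right)} - 21440 = \frac{-4 + \left(-2 + 2 \cdot 5\right)}{-2 + 2 \cdot 5} - 21440 = \frac{-4 + \left(-2 + 10\right)}{-2 + 10} - 21440 = \frac{-4 + 8}{8} - 21440 = \frac{1}{8} \cdot 4 - 21440 = \frac{1}{2} - 21440 = - \frac{42879}{2}$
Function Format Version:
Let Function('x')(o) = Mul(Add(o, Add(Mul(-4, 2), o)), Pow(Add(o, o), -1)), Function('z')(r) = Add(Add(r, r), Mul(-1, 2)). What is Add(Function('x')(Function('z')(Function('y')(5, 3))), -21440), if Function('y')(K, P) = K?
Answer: Rational(-42879, 2) ≈ -21440.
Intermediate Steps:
Function('z')(r) = Add(-2, Mul(2, r)) (Function('z')(r) = Add(Mul(2, r), -2) = Add(-2, Mul(2, r)))
Function('x')(o) = Mul(Rational(1, 2), Pow(o, -1), Add(-8, Mul(2, o))) (Function('x')(o) = Mul(Add(o, Add(-8, o)), Pow(Mul(2, o), -1)) = Mul(Add(-8, Mul(2, o)), Mul(Rational(1, 2), Pow(o, -1))) = Mul(Rational(1, 2), Pow(o, -1), Add(-8, Mul(2, o))))
Add(Function('x')(Function('z')(Function('y')(5, 3))), -21440) = Add(Mul(Pow(Add(-2, Mul(2, 5)), -1), Add(-4, Add(-2, Mul(2, 5)))), -21440) = Add(Mul(Pow(Add(-2, 10), -1), Add(-4, Add(-2, 10))), -21440) = Add(Mul(Pow(8, -1), Add(-4, 8)), -21440) = Add(Mul(Rational(1, 8), 4), -21440) = Add(Rational(1, 2), -21440) = Rational(-42879, 2)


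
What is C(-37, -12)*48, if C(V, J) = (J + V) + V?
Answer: -4128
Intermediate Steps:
C(V, J) = J + 2*V
C(-37, -12)*48 = (-12 + 2*(-37))*48 = (-12 - 74)*48 = -86*48 = -4128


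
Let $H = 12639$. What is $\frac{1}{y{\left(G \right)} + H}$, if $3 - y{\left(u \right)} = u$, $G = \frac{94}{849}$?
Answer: $\frac{849}{10732964} \approx 7.9102 \cdot 10^{-5}$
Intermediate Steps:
$G = \frac{94}{849}$ ($G = 94 \cdot \frac{1}{849} = \frac{94}{849} \approx 0.11072$)
$y{\left(u \right)} = 3 - u$
$\frac{1}{y{\left(G \right)} + H} = \frac{1}{\left(3 - \frac{94}{849}\right) + 12639} = \frac{1}{\frac{2453}{849} + 12639} = \frac{1}{\frac{10732964}{849}} = \frac{849}{10732964}$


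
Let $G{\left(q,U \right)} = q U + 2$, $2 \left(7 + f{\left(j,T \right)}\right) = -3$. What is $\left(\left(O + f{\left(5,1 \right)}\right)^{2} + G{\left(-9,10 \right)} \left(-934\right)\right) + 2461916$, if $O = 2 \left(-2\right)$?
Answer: $\frac{10177057}{4} \approx 2.5443 \cdot 10^{6}$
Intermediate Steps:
$O = -4$
$f{\left(j,T \right)} = - \frac{17}{2}$ ($f{\left(j,T \right)} = -7 + \frac{1}{2} \left(-3\right) = -7 - \frac{3}{2} = - \frac{17}{2}$)
$G{\left(q,U \right)} = 2 + U q$ ($G{\left(q,U \right)} = U q + 2 = 2 + U q$)
$\left(\left(O + f{\left(5,1 \right)}\right)^{2} + G{\left(-9,10 \right)} \left(-934\right)\right) + 2461916 = \left(\left(-4 - \frac{17}{2}\right)^{2} + \left(2 + 10 \left(-9\right)\right) \left(-934\right)\right) + 2461916 = \left(\left(- \frac{25}{2}\right)^{2} + \left(2 - 90\right) \left(-934\right)\right) + 2461916 = \left(\frac{625}{4} - -82192\right) + 2461916 = \left(\frac{625}{4} + 82192\right) + 2461916 = \frac{329393}{4} + 2461916 = \frac{10177057}{4}$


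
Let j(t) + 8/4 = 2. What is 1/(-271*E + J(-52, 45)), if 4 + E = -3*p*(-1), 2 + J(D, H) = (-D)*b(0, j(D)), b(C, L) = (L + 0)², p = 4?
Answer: -1/2170 ≈ -0.00046083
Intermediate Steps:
j(t) = 0 (j(t) = -2 + 2 = 0)
b(C, L) = L²
J(D, H) = -2 (J(D, H) = -2 - D*0² = -2 - D*0 = -2 + 0 = -2)
E = 8 (E = -4 - 3*4*(-1) = -4 - 12*(-1) = -4 + 12 = 8)
1/(-271*E + J(-52, 45)) = 1/(-271*8 - 2) = 1/(-2168 - 2) = 1/(-2170) = -1/2170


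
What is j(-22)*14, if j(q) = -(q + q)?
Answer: 616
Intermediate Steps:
j(q) = -2*q
j(-22)*14 = -2*(-22)*14 = 44*14 = 616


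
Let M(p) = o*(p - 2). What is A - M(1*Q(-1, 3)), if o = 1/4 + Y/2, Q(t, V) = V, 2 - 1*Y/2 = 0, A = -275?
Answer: -1109/4 ≈ -277.25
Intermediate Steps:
Y = 4 (Y = 4 - 2*0 = 4 + 0 = 4)
o = 9/4 (o = 1/4 + 4/2 = 1*(¼) + 4*(½) = ¼ + 2 = 9/4 ≈ 2.2500)
M(p) = -9/2 + 9*p/4 (M(p) = 9*(p - 2)/4 = 9*(-2 + p)/4 = -9/2 + 9*p/4)
A - M(1*Q(-1, 3)) = -275 - (-9/2 + 9*(1*3)/4) = -275 - (-9/2 + (9/4)*3) = -275 - (-9/2 + 27/4) = -275 - 1*9/4 = -275 - 9/4 = -1109/4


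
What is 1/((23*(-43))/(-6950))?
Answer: 6950/989 ≈ 7.0273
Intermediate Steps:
1/((23*(-43))/(-6950)) = 1/(-989*(-1/6950)) = 1/(989/6950) = 6950/989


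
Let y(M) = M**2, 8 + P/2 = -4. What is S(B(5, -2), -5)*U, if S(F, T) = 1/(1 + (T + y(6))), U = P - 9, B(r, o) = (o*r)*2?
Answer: -33/32 ≈ -1.0313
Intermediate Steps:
P = -24 (P = -16 + 2*(-4) = -16 - 8 = -24)
B(r, o) = 2*o*r
U = -33 (U = -24 - 9 = -33)
S(F, T) = 1/(37 + T) (S(F, T) = 1/(1 + (T + 6**2)) = 1/(1 + (T + 36)) = 1/(1 + (36 + T)) = 1/(37 + T))
S(B(5, -2), -5)*U = -33/(37 - 5) = -33/32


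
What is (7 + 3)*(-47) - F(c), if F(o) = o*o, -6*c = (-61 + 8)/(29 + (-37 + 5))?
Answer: -155089/324 ≈ -478.67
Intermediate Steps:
c = -53/18 (c = -(-61 + 8)/(6*(29 + (-37 + 5))) = -(-53)/(6*(29 - 32)) = -(-53)/(6*(-3)) = -(-53)*(-1)/(6*3) = -⅙*53/3 = -53/18 ≈ -2.9444)
F(o) = o²
(7 + 3)*(-47) - F(c) = (7 + 3)*(-47) - (-53/18)² = 10*(-47) - 1*2809/324 = -470 - 2809/324 = -155089/324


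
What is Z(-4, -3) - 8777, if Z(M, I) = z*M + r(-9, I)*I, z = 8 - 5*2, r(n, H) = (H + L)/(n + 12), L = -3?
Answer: -8763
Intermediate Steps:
r(n, H) = (-3 + H)/(12 + n) (r(n, H) = (H - 3)/(n + 12) = (-3 + H)/(12 + n))
z = -2 (z = 8 - 10 = -2)
Z(M, I) = -2*M + I*(-1 + I/3) (Z(M, I) = -2*M + ((-3 + I)/(12 - 9))*I = -2*M + ((-3 + I)/3)*I = -2*M + (-1 + I/3)*I = -2*M + I*(-1 + I/3))
Z(-4, -3) - 8777 = (-2*(-4) + (⅓)*(-3)*(-3 - 3)) - 8777 = (8 + (⅓)*(-3)*(-6)) - 8777 = (8 + 6) - 8777 = 14 - 8777 = -8763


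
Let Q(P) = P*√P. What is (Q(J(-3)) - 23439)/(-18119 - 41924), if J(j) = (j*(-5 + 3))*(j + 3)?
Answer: 23439/60043 ≈ 0.39037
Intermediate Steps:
J(j) = -2*j*(3 + j) (J(j) = (j*(-2))*(3 + j) = (-2*j)*(3 + j) = -2*j*(3 + j))
Q(P) = P^(3/2)
(Q(J(-3)) - 23439)/(-18119 - 41924) = ((-2*(-3)*(3 - 3))^(3/2) - 23439)/(-18119 - 41924) = ((-2*(-3)*0)^(3/2) - 23439)/(-60043) = (0^(3/2) - 23439)*(-1/60043) = (0 - 23439)*(-1/60043) = -23439*(-1/60043) = 23439/60043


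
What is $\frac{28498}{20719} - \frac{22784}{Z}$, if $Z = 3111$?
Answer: $- \frac{383404418}{64456809} \approx -5.9482$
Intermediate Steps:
$\frac{28498}{20719} - \frac{22784}{Z} = \frac{28498}{20719} - \frac{22784}{3111} = - \frac{383404418}{64456809}$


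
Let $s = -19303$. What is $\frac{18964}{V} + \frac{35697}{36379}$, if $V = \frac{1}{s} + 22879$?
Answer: $\frac{7270489510015}{4016544782586} \approx 1.8101$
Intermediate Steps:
$V = \frac{441633336}{19303}$ ($V = \frac{1}{-19303} + 22879 = - \frac{1}{19303} + 22879 = \frac{441633336}{19303} \approx 22879.0$)
$\frac{18964}{V} + \frac{35697}{36379} = \frac{18964}{\frac{441633336}{19303}} + \frac{35697}{36379} = 18964 \cdot \frac{19303}{441633336} + 35697 \cdot \frac{1}{36379} = \frac{91515523}{110408334} + \frac{35697}{36379} = \frac{7270489510015}{4016544782586}$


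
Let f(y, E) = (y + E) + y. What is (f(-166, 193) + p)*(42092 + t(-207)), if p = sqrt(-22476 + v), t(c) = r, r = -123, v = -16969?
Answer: -5833691 + 293783*I*sqrt(805) ≈ -5.8337e+6 + 8.3354e+6*I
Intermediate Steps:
t(c) = -123
f(y, E) = E + 2*y (f(y, E) = (E + y) + y = E + 2*y)
p = 7*I*sqrt(805) (p = sqrt(-22476 - 16969) = sqrt(-39445) = 7*I*sqrt(805) ≈ 198.61*I)
(f(-166, 193) + p)*(42092 + t(-207)) = ((193 + 2*(-166)) + 7*I*sqrt(805))*(42092 - 123) = ((193 - 332) + 7*I*sqrt(805))*41969 = (-139 + 7*I*sqrt(805))*41969 = -5833691 + 293783*I*sqrt(805)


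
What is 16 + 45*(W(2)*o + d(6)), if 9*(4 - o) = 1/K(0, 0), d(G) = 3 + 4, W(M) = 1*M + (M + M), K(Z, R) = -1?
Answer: 1441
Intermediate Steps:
W(M) = 3*M (W(M) = M + 2*M = 3*M)
d(G) = 7
o = 37/9 (o = 4 - ⅑/(-1) = 4 - ⅑*(-1) = 4 + ⅑ = 37/9 ≈ 4.1111)
16 + 45*(W(2)*o + d(6)) = 16 + 45*((3*2)*(37/9) + 7) = 16 + 45*(6*(37/9) + 7) = 16 + 45*(74/3 + 7) = 16 + 45*(95/3) = 16 + 1425 = 1441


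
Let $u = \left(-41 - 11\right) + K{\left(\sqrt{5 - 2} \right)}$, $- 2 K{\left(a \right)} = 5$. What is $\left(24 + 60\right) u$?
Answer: $-4578$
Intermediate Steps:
$K{\left(a \right)} = - \frac{5}{2}$ ($K{\left(a \right)} = \left(- \frac{1}{2}\right) 5 = - \frac{5}{2}$)
$u = - \frac{109}{2}$ ($u = \left(-41 - 11\right) - \frac{5}{2} = -52 - \frac{5}{2} = - \frac{109}{2} \approx -54.5$)
$\left(24 + 60\right) u = \left(24 + 60\right) \left(- \frac{109}{2}\right) = 84 \left(- \frac{109}{2}\right) = -4578$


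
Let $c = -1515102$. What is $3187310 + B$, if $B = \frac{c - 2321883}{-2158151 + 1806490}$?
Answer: $\frac{1120856458895}{351661} \approx 3.1873 \cdot 10^{6}$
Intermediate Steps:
$B = \frac{3836985}{351661}$ ($B = \frac{-1515102 - 2321883}{-2158151 + 1806490} = - \frac{3836985}{-351661} = \left(-3836985\right) \left(- \frac{1}{351661}\right) = \frac{3836985}{351661} \approx 10.911$)
$3187310 + B = 3187310 + \frac{3836985}{351661} = \frac{1120856458895}{351661}$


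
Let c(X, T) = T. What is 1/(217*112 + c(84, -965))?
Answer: 1/23339 ≈ 4.2847e-5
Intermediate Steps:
1/(217*112 + c(84, -965)) = 1/(217*112 - 965) = 1/(24304 - 965) = 1/23339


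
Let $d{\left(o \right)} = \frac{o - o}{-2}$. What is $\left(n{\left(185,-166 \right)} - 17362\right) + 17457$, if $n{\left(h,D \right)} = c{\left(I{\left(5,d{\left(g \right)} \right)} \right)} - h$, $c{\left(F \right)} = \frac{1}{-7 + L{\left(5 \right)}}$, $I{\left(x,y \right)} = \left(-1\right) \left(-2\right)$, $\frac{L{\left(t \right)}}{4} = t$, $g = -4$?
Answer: $- \frac{1169}{13} \approx -89.923$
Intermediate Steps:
$L{\left(t \right)} = 4 t$
$d{\left(o \right)} = 0$ ($d{\left(o \right)} = 0 \left(- \frac{1}{2}\right) = 0$)
$I{\left(x,y \right)} = 2$
$c{\left(F \right)} = \frac{1}{13}$ ($c{\left(F \right)} = \frac{1}{-7 + 4 \cdot 5} = \frac{1}{-7 + 20} = \frac{1}{13}$)
$n{\left(h,D \right)} = \frac{1}{13} - h$
$\left(n{\left(185,-166 \right)} - 17362\right) + 17457 = \left(\left(\frac{1}{13} - 185\right) - 17362\right) + 17457 = \left(- \frac{2404}{13} - 17362\right) + 17457 = - \frac{228110}{13} + 17457 = - \frac{1169}{13}$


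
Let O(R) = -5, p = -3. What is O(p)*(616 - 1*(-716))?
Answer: -6660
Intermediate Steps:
O(p)*(616 - 1*(-716)) = -5*(616 - 1*(-716)) = -5*(616 + 716) = -5*1332 = -6660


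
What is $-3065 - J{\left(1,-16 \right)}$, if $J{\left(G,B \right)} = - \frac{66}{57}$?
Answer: $- \frac{58213}{19} \approx -3063.8$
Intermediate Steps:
$J{\left(G,B \right)} = - \frac{22}{19}$ ($J{\left(G,B \right)} = \left(-66\right) \frac{1}{57} = - \frac{22}{19}$)
$-3065 - J{\left(1,-16 \right)} = -3065 - - \frac{22}{19} = -3065 + \frac{22}{19} = - \frac{58213}{19}$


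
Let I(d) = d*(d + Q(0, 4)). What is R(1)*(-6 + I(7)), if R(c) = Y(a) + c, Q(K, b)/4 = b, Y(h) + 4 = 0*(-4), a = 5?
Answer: -465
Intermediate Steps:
Y(h) = -4 (Y(h) = -4 + 0*(-4) = -4 + 0 = -4)
Q(K, b) = 4*b
R(c) = -4 + c
I(d) = d*(16 + d) (I(d) = d*(d + 4*4) = d*(d + 16) = d*(16 + d))
R(1)*(-6 + I(7)) = (-4 + 1)*(-6 + 7*(16 + 7)) = -3*(-6 + 7*23) = -3*(-6 + 161) = -3*155 = -465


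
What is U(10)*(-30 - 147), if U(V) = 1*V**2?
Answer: -17700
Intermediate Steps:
U(V) = V**2
U(10)*(-30 - 147) = 10**2*(-30 - 147) = 100*(-177) = -17700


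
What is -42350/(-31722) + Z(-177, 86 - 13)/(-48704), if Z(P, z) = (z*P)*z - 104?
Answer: 15993575357/772494144 ≈ 20.704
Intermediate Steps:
Z(P, z) = -104 + P*z² (Z(P, z) = (P*z)*z - 104 = P*z² - 104 = -104 + P*z²)
-42350/(-31722) + Z(-177, 86 - 13)/(-48704) = -42350/(-31722) + (-104 - 177*(86 - 13)²)/(-48704) = -42350*(-1/31722) + (-104 - 177*73²)*(-1/48704) = 21175/15861 + (-104 - 177*5329)*(-1/48704) = 21175/15861 + (-104 - 943233)*(-1/48704) = 21175/15861 - 943337*(-1/48704) = 21175/15861 + 943337/48704 = 15993575357/772494144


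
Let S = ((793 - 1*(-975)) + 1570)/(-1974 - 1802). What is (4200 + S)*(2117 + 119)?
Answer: 4431713429/472 ≈ 9.3892e+6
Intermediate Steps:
S = -1669/1888 (S = ((793 + 975) + 1570)/(-3776) = (1768 + 1570)*(-1/3776) = 3338*(-1/3776) = -1669/1888 ≈ -0.88400)
(4200 + S)*(2117 + 119) = (4200 - 1669/1888)*(2117 + 119) = (7927931/1888)*2236 = 4431713429/472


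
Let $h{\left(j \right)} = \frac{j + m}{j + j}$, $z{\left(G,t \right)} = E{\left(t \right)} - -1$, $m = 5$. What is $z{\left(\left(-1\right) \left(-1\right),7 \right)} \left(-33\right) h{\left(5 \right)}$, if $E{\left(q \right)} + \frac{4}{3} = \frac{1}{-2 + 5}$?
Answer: $0$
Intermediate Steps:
$E{\left(q \right)} = -1$ ($E{\left(q \right)} = - \frac{4}{3} + \frac{1}{-2 + 5} = - \frac{4}{3} + \frac{1}{3} = -1$)
$z{\left(G,t \right)} = 0$ ($z{\left(G,t \right)} = -1 - -1 = -1 + 1 = 0$)
$h{\left(j \right)} = \frac{5 + j}{2 j}$ ($h{\left(j \right)} = \frac{j + 5}{j + j} = \frac{5 + j}{2 j}$)
$z{\left(\left(-1\right) \left(-1\right),7 \right)} \left(-33\right) h{\left(5 \right)} = 0 \left(-33\right) \frac{5 + 5}{2 \cdot 5} = 0 \cdot \frac{1}{2} \cdot \frac{1}{5} \cdot 10 = 0 \cdot 1 = 0$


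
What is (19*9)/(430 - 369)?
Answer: 171/61 ≈ 2.8033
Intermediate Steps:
(19*9)/(430 - 369) = 171/61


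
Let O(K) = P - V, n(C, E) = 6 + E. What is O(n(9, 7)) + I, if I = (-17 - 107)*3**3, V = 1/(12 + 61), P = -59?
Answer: -248712/73 ≈ -3407.0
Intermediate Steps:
V = 1/73 ≈ 0.013699
I = -3348 (I = -124*27 = -3348)
O(K) = -4308/73 (O(K) = -59 - 1*1/73 = -59 - 1/73 = -4308/73)
O(n(9, 7)) + I = -4308/73 - 3348 = -248712/73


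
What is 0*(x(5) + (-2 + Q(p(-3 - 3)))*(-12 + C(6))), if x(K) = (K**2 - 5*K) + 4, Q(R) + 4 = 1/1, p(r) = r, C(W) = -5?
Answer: 0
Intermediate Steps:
Q(R) = -3 (Q(R) = -4 + 1/1 = -4 + 1 = -3)
x(K) = 4 + K**2 - 5*K
0*(x(5) + (-2 + Q(p(-3 - 3)))*(-12 + C(6))) = 0*((4 + 5**2 - 5*5) + (-2 - 3)*(-12 - 5)) = 0*((4 + 25 - 25) - 5*(-17)) = 0*(4 + 85) = 0*89 = 0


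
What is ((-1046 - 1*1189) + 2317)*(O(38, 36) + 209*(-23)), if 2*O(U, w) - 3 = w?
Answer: -392575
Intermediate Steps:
O(U, w) = 3/2 + w/2
((-1046 - 1*1189) + 2317)*(O(38, 36) + 209*(-23)) = ((-1046 - 1*1189) + 2317)*((3/2 + (½)*36) + 209*(-23)) = ((-1046 - 1189) + 2317)*((3/2 + 18) - 4807) = (-2235 + 2317)*(39/2 - 4807) = 82*(-9575/2) = -392575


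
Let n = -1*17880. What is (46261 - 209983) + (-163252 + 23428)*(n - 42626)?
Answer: 8460027222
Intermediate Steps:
n = -17880
(46261 - 209983) + (-163252 + 23428)*(n - 42626) = (46261 - 209983) + (-163252 + 23428)*(-17880 - 42626) = -163722 - 139824*(-60506) = -163722 + 8460190944 = 8460027222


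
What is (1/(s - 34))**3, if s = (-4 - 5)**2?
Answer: 1/103823 ≈ 9.6318e-6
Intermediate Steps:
s = 81 (s = (-9)**2 = 81)
(1/(s - 34))**3 = (1/(81 - 34))**3 = (1/47)**3 = 1/103823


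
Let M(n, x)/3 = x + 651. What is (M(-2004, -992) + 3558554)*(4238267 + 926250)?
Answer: 18372929327527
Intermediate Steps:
M(n, x) = 1953 + 3*x (M(n, x) = 3*(x + 651) = 3*(651 + x) = 1953 + 3*x)
(M(-2004, -992) + 3558554)*(4238267 + 926250) = ((1953 + 3*(-992)) + 3558554)*(4238267 + 926250) = ((1953 - 2976) + 3558554)*5164517 = (-1023 + 3558554)*5164517 = 3557531*5164517 = 18372929327527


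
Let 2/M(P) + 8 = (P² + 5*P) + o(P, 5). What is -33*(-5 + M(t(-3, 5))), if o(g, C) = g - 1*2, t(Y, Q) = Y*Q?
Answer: 20559/125 ≈ 164.47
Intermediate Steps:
t(Y, Q) = Q*Y
o(g, C) = -2 + g (o(g, C) = g - 2 = -2 + g)
M(P) = 2/(-10 + P² + 6*P) (M(P) = 2/(-8 + ((P² + 5*P) + (-2 + P))) = 2/(-8 + (-2 + P² + 6*P)) = 2/(-10 + P² + 6*P))
-33*(-5 + M(t(-3, 5))) = -33*(-5 + 2/(-10 + (5*(-3))² + 6*(5*(-3)))) = -33*(-5 + 2/(-10 + (-15)² + 6*(-15))) = -33*(-5 + 2/(-10 + 225 - 90)) = -33*(-5 + 2/125) = -33*(-623/125) = 20559/125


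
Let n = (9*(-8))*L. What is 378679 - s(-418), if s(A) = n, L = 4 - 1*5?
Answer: 378607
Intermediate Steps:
L = -1 (L = 4 - 5 = -1)
n = 72 (n = (9*(-8))*(-1) = -72*(-1) = 72)
s(A) = 72
378679 - s(-418) = 378679 - 1*72 = 378679 - 72 = 378607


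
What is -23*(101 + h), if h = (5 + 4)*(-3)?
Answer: -1702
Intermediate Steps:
h = -27 (h = 9*(-3) = -27)
-23*(101 + h) = -23*(101 - 27) = -23*74 = -1702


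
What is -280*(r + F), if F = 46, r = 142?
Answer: -52640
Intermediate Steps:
-280*(r + F) = -280*(142 + 46) = -280*188 = -52640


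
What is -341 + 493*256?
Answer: 125867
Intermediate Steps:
-341 + 493*256 = -341 + 126208 = 125867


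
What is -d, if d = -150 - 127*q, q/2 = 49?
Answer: 12596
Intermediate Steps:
q = 98 (q = 2*49 = 98)
d = -12596 (d = -150 - 127*98 = -150 - 12446 = -12596)
-d = -1*(-12596) = 12596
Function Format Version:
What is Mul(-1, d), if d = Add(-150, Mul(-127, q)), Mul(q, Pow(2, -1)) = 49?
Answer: 12596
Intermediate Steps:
q = 98 (q = Mul(2, 49) = 98)
d = -12596 (d = Add(-150, Mul(-127, 98)) = Add(-150, -12446) = -12596)
Mul(-1, d) = Mul(-1, -12596) = 12596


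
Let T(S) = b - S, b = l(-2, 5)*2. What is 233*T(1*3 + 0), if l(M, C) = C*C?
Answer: 10951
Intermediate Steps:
l(M, C) = C²
b = 50 (b = 5²*2 = 25*2 = 50)
T(S) = 50 - S
233*T(1*3 + 0) = 233*(50 - (1*3 + 0)) = 233*(50 - (3 + 0)) = 233*(50 - 1*3) = 233*(50 - 3) = 233*47 = 10951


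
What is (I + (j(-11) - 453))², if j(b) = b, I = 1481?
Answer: 1034289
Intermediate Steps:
(I + (j(-11) - 453))² = (1481 + (-11 - 453))² = (1481 - 464)² = 1017² = 1034289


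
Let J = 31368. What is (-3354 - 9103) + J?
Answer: 18911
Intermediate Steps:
(-3354 - 9103) + J = (-3354 - 9103) + 31368 = -12457 + 31368 = 18911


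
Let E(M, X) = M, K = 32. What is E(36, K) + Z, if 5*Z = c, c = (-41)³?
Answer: -68741/5 ≈ -13748.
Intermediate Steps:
c = -68921
Z = -68921/5 (Z = (⅕)*(-68921) = -68921/5 ≈ -13784.)
E(36, K) + Z = 36 - 68921/5 = -68741/5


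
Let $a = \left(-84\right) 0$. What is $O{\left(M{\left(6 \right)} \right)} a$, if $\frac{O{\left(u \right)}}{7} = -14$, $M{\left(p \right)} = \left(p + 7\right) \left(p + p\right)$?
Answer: $0$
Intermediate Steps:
$M{\left(p \right)} = 2 p \left(7 + p\right)$ ($M{\left(p \right)} = \left(7 + p\right) 2 p = 2 p \left(7 + p\right)$)
$a = 0$
$O{\left(u \right)} = -98$ ($O{\left(u \right)} = 7 \left(-14\right) = -98$)
$O{\left(M{\left(6 \right)} \right)} a = \left(-98\right) 0 = 0$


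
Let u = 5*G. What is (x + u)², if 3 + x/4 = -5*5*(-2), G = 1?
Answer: 37249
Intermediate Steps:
x = 188 (x = -12 + 4*(-5*5*(-2)) = -12 + 4*(-25*(-2)) = -12 + 4*50 = -12 + 200 = 188)
u = 5 (u = 5*1 = 5)
(x + u)² = (188 + 5)² = 193² = 37249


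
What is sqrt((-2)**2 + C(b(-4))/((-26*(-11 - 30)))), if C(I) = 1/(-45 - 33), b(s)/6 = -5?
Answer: sqrt(40908693)/3198 ≈ 2.0000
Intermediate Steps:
b(s) = -30 (b(s) = 6*(-5) = -30)
C(I) = -1/78 (C(I) = 1/(-78) = -1/78)
sqrt((-2)**2 + C(b(-4))/((-26*(-11 - 30)))) = sqrt((-2)**2 - (-1/(26*(-11 - 30)))/78) = sqrt(4 - 1/(78*((-26*(-41))))) = sqrt(4 - 1/78/1066) = sqrt(4 - 1/78*1/1066) = sqrt(4 - 1/83148) = sqrt(332591/83148) = sqrt(40908693)/3198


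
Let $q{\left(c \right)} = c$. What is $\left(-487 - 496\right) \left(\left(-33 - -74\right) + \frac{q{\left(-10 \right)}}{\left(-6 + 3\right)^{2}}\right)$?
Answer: $- \frac{352897}{9} \approx -39211.0$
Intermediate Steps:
$\left(-487 - 496\right) \left(\left(-33 - -74\right) + \frac{q{\left(-10 \right)}}{\left(-6 + 3\right)^{2}}\right) = \left(-487 - 496\right) \left(\left(-33 - -74\right) - \frac{10}{\left(-6 + 3\right)^{2}}\right) = - 983 \left(\left(-33 + 74\right) - \frac{10}{\left(-3\right)^{2}}\right) = - 983 \left(41 - \frac{10}{9}\right) = \left(-983\right) \frac{359}{9} = - \frac{352897}{9}$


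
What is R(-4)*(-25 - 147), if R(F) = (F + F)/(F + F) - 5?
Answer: 688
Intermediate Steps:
R(F) = -4 (R(F) = (2*F)/((2*F)) - 5 = (2*F)*(1/(2*F)) - 5 = 1 - 5 = -4)
R(-4)*(-25 - 147) = -4*(-25 - 147) = -4*(-172) = 688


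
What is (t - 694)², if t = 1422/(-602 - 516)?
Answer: 151054263649/312481 ≈ 4.8340e+5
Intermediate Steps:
t = -711/559 (t = 1422/(-1118) = 1422*(-1/1118) = -711/559 ≈ -1.2719)
(t - 694)² = (-711/559 - 694)² = (-388657/559)² = 151054263649/312481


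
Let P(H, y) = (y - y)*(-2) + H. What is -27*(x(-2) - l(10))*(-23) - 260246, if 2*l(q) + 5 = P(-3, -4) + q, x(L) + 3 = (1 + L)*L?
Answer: -261488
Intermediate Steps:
x(L) = -3 + L*(1 + L) (x(L) = -3 + (1 + L)*L = -3 + L*(1 + L))
P(H, y) = H (P(H, y) = 0*(-2) + H = 0 + H = H)
l(q) = -4 + q/2 (l(q) = -5/2 + (-3 + q)/2 = -5/2 + (-3/2 + q/2) = -4 + q/2)
-27*(x(-2) - l(10))*(-23) - 260246 = -27*((-3 - 2 + (-2)²) - (-4 + (½)*10))*(-23) - 260246 = -27*((-3 - 2 + 4) - (-4 + 5))*(-23) - 260246 = -27*(-1 - 1*1)*(-23) - 260246 = -27*(-1 - 1)*(-23) - 260246 = -(-54)*(-23) - 260246 = -27*46 - 260246 = -1242 - 260246 = -261488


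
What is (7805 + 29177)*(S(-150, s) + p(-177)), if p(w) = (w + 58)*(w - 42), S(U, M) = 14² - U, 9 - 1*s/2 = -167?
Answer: 976583674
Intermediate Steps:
s = 352 (s = 18 - 2*(-167) = 18 + 334 = 352)
S(U, M) = 196 - U
p(w) = (-42 + w)*(58 + w) (p(w) = (58 + w)*(-42 + w) = (-42 + w)*(58 + w))
(7805 + 29177)*(S(-150, s) + p(-177)) = (7805 + 29177)*((196 - 1*(-150)) + (-2436 + (-177)² + 16*(-177))) = 36982*((196 + 150) + (-2436 + 31329 - 2832)) = 36982*(346 + 26061) = 36982*26407 = 976583674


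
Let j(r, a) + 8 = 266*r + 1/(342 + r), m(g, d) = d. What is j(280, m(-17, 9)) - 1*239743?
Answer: -102798561/622 ≈ -1.6527e+5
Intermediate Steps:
j(r, a) = -8 + 1/(342 + r) + 266*r (j(r, a) = -8 + (266*r + 1/(342 + r)) = -8 + (1/(342 + r) + 266*r) = -8 + 1/(342 + r) + 266*r)
j(280, m(-17, 9)) - 1*239743 = (-2735 + 266*280² + 90964*280)/(342 + 280) - 1*239743 = (-2735 + 266*78400 + 25469920)/622 - 239743 = (-2735 + 20854400 + 25469920)/622 - 239743 = (1/622)*46321585 - 239743 = 46321585/622 - 239743 = -102798561/622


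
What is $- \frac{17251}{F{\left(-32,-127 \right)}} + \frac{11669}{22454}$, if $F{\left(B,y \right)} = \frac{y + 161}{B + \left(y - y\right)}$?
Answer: $\frac{6197861637}{381718} \approx 16237.0$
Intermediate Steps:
$F{\left(B,y \right)} = \frac{161 + y}{B}$ ($F{\left(B,y \right)} = \frac{161 + y}{B + 0} = \frac{161 + y}{B}$)
$- \frac{17251}{F{\left(-32,-127 \right)}} + \frac{11669}{22454} = - \frac{17251}{\frac{1}{-32} \left(161 - 127\right)} + \frac{11669}{22454} = - \frac{17251}{\left(- \frac{1}{32}\right) 34} + 11669 \cdot \frac{1}{22454} = - \frac{17251}{- \frac{17}{16}} + \frac{11669}{22454} = \left(-17251\right) \left(- \frac{16}{17}\right) + \frac{11669}{22454} = \frac{276016}{17} + \frac{11669}{22454} = \frac{6197861637}{381718}$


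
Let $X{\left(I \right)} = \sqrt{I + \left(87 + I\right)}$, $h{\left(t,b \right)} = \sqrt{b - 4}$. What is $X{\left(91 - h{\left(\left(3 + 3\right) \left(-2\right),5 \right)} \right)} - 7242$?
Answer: $-7242 + \sqrt{267} \approx -7225.7$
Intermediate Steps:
$h{\left(t,b \right)} = \sqrt{-4 + b}$
$X{\left(I \right)} = \sqrt{87 + 2 I}$
$X{\left(91 - h{\left(\left(3 + 3\right) \left(-2\right),5 \right)} \right)} - 7242 = \sqrt{87 + 2 \left(91 - \sqrt{-4 + 5}\right)} - 7242 = \sqrt{87 + 2 \left(91 - \sqrt{1}\right)} - 7242 = \sqrt{87 + 2 \left(91 - 1\right)} - 7242 = \sqrt{87 + 2 \cdot 90} - 7242 = \sqrt{87 + 180} - 7242 = \sqrt{267} - 7242 = -7242 + \sqrt{267}$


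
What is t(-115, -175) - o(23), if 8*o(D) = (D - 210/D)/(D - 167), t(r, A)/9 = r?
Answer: -27423041/26496 ≈ -1035.0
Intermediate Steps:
t(r, A) = 9*r
o(D) = (D - 210/D)/(8*(-167 + D)) (o(D) = ((D - 210/D)/(D - 167))/8 = ((D - 210/D)/(-167 + D))/8 = (D - 210/D)/(8*(-167 + D)))
t(-115, -175) - o(23) = 9*(-115) - (-210 + 23²)/(8*23*(-167 + 23)) = -1035 - (-210 + 529)/(8*23*(-144)) = -1035 - (-1)*319/(8*23*144) = -1035 - 1*(-319/26496) = -1035 + 319/26496 = -27423041/26496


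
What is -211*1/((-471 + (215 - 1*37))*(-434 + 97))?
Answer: -211/98741 ≈ -0.0021369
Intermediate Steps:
-211*1/((-471 + (215 - 1*37))*(-434 + 97)) = -211*(-1/(337*(-471 + (215 - 37)))) = -211*(-1/(337*(-471 + 178))) = -211/((-337*(-293))) = -211/98741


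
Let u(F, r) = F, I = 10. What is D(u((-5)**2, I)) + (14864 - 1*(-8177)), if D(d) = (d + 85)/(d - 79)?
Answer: 622052/27 ≈ 23039.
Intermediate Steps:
D(d) = (85 + d)/(-79 + d)
D(u((-5)**2, I)) + (14864 - 1*(-8177)) = (85 + (-5)**2)/(-79 + (-5)**2) + (14864 - 1*(-8177)) = (85 + 25)/(-79 + 25) + (14864 + 8177) = 110/(-54) + 23041 = -1/54*110 + 23041 = -55/27 + 23041 = 622052/27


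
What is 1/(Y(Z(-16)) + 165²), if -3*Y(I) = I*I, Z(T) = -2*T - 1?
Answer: 3/80714 ≈ 3.7168e-5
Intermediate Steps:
Z(T) = -1 - 2*T
Y(I) = -I²/3 (Y(I) = -I*I/3 = -I²/3)
1/(Y(Z(-16)) + 165²) = 1/(-(-1 - 2*(-16))²/3 + 165²) = 1/(-(-1 + 32)²/3 + 27225) = 1/(-⅓*31² + 27225) = 1/(-⅓*961 + 27225) = 1/(-961/3 + 27225) = 1/(80714/3) = 3/80714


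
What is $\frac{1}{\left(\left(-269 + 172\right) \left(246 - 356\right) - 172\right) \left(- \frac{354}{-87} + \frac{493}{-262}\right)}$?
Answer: $\frac{131}{3008039} \approx 4.355 \cdot 10^{-5}$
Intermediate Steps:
$\frac{1}{\left(\left(-269 + 172\right) \left(246 - 356\right) - 172\right) \left(- \frac{354}{-87} + \frac{493}{-262}\right)} = \frac{1}{\left(\left(-97\right) \left(-110\right) - 172\right) \left(\left(-354\right) \left(- \frac{1}{87}\right) + 493 \left(- \frac{1}{262}\right)\right)} = \frac{1}{\left(10670 - 172\right) \left(\frac{118}{29} - \frac{493}{262}\right)} = \frac{1}{10498 \cdot \frac{16619}{7598}} = \frac{1}{10498} \cdot \frac{7598}{16619} = \frac{131}{3008039}$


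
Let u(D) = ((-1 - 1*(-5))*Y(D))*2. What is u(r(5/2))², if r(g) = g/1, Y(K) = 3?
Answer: 576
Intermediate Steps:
r(g) = g (r(g) = g*1 = g)
u(D) = 24 (u(D) = ((-1 - 1*(-5))*3)*2 = ((-1 + 5)*3)*2 = (4*3)*2 = 12*2 = 24)
u(r(5/2))² = 24² = 576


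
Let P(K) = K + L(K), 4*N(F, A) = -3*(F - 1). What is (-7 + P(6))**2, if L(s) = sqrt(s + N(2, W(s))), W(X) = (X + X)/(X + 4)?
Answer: 25/4 - sqrt(21) ≈ 1.6674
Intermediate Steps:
W(X) = 2*X/(4 + X) (W(X) = (2*X)/(4 + X) = 2*X/(4 + X))
N(F, A) = 3/4 - 3*F/4 (N(F, A) = (-3*(F - 1))/4 = (-3*(-1 + F))/4 = (3 - 3*F)/4 = 3/4 - 3*F/4)
L(s) = sqrt(-3/4 + s) (L(s) = sqrt(s + (3/4 - 3/4*2)) = sqrt(s + (3/4 - 3/2)) = sqrt(s - 3/4) = sqrt(-3/4 + s))
P(K) = K + sqrt(-3 + 4*K)/2
(-7 + P(6))**2 = (-7 + (6 + sqrt(-3 + 4*6)/2))**2 = (-7 + (6 + sqrt(-3 + 24)/2))**2 = (-7 + (6 + sqrt(21)/2))**2 = (-1 + sqrt(21)/2)**2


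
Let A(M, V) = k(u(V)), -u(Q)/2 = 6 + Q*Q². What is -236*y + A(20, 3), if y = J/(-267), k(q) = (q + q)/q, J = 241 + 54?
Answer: 70154/267 ≈ 262.75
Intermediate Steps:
J = 295
u(Q) = -12 - 2*Q³ (u(Q) = -2*(6 + Q*Q²) = -2*(6 + Q³) = -12 - 2*Q³)
k(q) = 2 (k(q) = (2*q)/q = 2)
A(M, V) = 2
y = -295/267 (y = 295/(-267) = 295*(-1/267) = -295/267 ≈ -1.1049)
-236*y + A(20, 3) = -236*(-295/267) + 2 = 69620/267 + 2 = 70154/267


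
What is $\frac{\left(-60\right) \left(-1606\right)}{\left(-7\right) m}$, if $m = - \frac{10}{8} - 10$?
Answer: $\frac{25696}{21} \approx 1223.6$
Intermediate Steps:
$m = - \frac{45}{4}$ ($m = \left(-10\right) \frac{1}{8} - 10 = - \frac{5}{4} - 10 = - \frac{45}{4} \approx -11.25$)
$\frac{\left(-60\right) \left(-1606\right)}{\left(-7\right) m} = \frac{\left(-60\right) \left(-1606\right)}{\left(-7\right) \left(- \frac{45}{4}\right)} = \frac{96360}{\frac{315}{4}} = 96360 \cdot \frac{4}{315} = \frac{25696}{21}$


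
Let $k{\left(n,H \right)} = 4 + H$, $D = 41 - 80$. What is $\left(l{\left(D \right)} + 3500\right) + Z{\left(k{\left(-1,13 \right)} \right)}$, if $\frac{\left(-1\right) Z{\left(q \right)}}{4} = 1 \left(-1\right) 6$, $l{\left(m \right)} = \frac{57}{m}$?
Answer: $\frac{45793}{13} \approx 3522.5$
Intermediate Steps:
$D = -39$
$Z{\left(q \right)} = 24$ ($Z{\left(q \right)} = - 4 \cdot 1 \left(-1\right) 6 = - 4 \left(\left(-1\right) 6\right) = \left(-4\right) \left(-6\right) = 24$)
$\left(l{\left(D \right)} + 3500\right) + Z{\left(k{\left(-1,13 \right)} \right)} = \left(\frac{57}{-39} + 3500\right) + 24 = \left(57 \left(- \frac{1}{39}\right) + 3500\right) + 24 = \left(- \frac{19}{13} + 3500\right) + 24 = \frac{45481}{13} + 24 = \frac{45793}{13}$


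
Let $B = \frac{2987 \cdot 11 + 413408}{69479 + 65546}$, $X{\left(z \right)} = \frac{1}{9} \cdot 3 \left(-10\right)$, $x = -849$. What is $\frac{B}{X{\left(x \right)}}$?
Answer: $- \frac{267759}{270050} \approx -0.99152$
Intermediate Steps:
$X{\left(z \right)} = - \frac{10}{3}$ ($X{\left(z \right)} = \frac{1}{9} \cdot 3 \left(-10\right) = \frac{1}{3} \left(-10\right) = - \frac{10}{3}$)
$B = \frac{89253}{27005}$ ($B = \frac{32857 + 413408}{135025} = 446265 \cdot \frac{1}{135025} = \frac{89253}{27005} \approx 3.3051$)
$\frac{B}{X{\left(x \right)}} = \frac{89253}{27005 \left(- \frac{10}{3}\right)} = \frac{89253}{27005} \left(- \frac{3}{10}\right) = - \frac{267759}{270050}$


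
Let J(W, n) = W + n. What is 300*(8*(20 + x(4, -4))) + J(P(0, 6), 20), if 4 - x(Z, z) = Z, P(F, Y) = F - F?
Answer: 48020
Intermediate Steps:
P(F, Y) = 0
x(Z, z) = 4 - Z
300*(8*(20 + x(4, -4))) + J(P(0, 6), 20) = 300*(8*(20 + (4 - 1*4))) + (0 + 20) = 300*(8*(20 + (4 - 4))) + 20 = 300*(8*(20 + 0)) + 20 = 300*(8*20) + 20 = 300*160 + 20 = 48000 + 20 = 48020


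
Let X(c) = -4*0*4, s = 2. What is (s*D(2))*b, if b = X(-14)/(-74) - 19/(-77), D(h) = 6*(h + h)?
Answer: 912/77 ≈ 11.844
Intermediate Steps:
D(h) = 12*h (D(h) = 6*(2*h) = 12*h)
X(c) = 0 (X(c) = 0*4 = 0)
b = 19/77 (b = 0/(-74) - 19/(-77) = 0*(-1/74) - 19*(-1/77) = 0 + 19/77 = 19/77 ≈ 0.24675)
(s*D(2))*b = (2*(12*2))*(19/77) = (2*24)*(19/77) = 48*(19/77) = 912/77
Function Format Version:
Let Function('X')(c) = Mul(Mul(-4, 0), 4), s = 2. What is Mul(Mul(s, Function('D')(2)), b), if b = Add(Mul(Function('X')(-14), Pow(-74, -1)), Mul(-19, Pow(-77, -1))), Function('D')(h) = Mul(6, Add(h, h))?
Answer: Rational(912, 77) ≈ 11.844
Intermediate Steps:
Function('D')(h) = Mul(12, h) (Function('D')(h) = Mul(6, Mul(2, h)) = Mul(12, h))
Function('X')(c) = 0 (Function('X')(c) = Mul(0, 4) = 0)
b = Rational(19, 77) (b = Add(Mul(0, Pow(-74, -1)), Mul(-19, Pow(-77, -1))) = Add(Mul(0, Rational(-1, 74)), Mul(-19, Rational(-1, 77))) = Add(0, Rational(19, 77)) = Rational(19, 77) ≈ 0.24675)
Mul(Mul(s, Function('D')(2)), b) = Mul(Mul(2, Mul(12, 2)), Rational(19, 77)) = Mul(Mul(2, 24), Rational(19, 77)) = Mul(48, Rational(19, 77)) = Rational(912, 77)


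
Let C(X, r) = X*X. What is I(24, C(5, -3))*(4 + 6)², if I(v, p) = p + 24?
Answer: 4900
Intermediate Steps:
C(X, r) = X²
I(v, p) = 24 + p
I(24, C(5, -3))*(4 + 6)² = (24 + 5²)*(4 + 6)² = (24 + 25)*10² = 49*100 = 4900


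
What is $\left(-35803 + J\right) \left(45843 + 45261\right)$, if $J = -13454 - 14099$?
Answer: $-5771985024$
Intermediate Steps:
$J = -27553$ ($J = -13454 - 14099 = -27553$)
$\left(-35803 + J\right) \left(45843 + 45261\right) = \left(-35803 - 27553\right) \left(45843 + 45261\right) = \left(-63356\right) 91104 = -5771985024$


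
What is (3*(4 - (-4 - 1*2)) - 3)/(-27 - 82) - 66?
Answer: -7221/109 ≈ -66.248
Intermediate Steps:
(3*(4 - (-4 - 1*2)) - 3)/(-27 - 82) - 66 = (3*(4 - (-4 - 2)) - 3)/(-109) - 66 = (3*(4 - 1*(-6)) - 3)*(-1/109) - 66 = (3*(4 + 6) - 3)*(-1/109) - 66 = (3*10 - 3)*(-1/109) - 66 = (30 - 3)*(-1/109) - 66 = 27*(-1/109) - 66 = -27/109 - 66 = -7221/109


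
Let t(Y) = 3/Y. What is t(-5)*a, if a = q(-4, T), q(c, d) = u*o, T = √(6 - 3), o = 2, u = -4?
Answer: 24/5 ≈ 4.8000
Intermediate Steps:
T = √3 ≈ 1.7320
q(c, d) = -8 (q(c, d) = -4*2 = -8)
a = -8
t(-5)*a = (3/(-5))*(-8) = (3*(-⅕))*(-8) = -⅗*(-8) = 24/5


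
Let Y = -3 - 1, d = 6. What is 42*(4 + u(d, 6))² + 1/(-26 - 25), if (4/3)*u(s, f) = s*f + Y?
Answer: 1679327/51 ≈ 32928.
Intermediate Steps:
Y = -4
u(s, f) = -3 + 3*f*s/4 (u(s, f) = 3*(s*f - 4)/4 = 3*(f*s - 4)/4 = 3*(-4 + f*s)/4 = -3 + 3*f*s/4)
42*(4 + u(d, 6))² + 1/(-26 - 25) = 42*(4 + (-3 + (¾)*6*6))² + 1/(-26 - 25) = 42*(4 + (-3 + 27))² + 1/(-51) = 42*(4 + 24)² - 1/51 = 42*28² - 1/51 = 42*784 - 1/51 = 32928 - 1/51 = 1679327/51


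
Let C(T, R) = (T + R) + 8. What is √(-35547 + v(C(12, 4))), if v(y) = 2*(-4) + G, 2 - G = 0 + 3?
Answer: 2*I*√8889 ≈ 188.56*I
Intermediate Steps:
G = -1 (G = 2 - (0 + 3) = 2 - 1*3 = 2 - 3 = -1)
C(T, R) = 8 + R + T (C(T, R) = (R + T) + 8 = 8 + R + T)
v(y) = -9 (v(y) = 2*(-4) - 1 = -8 - 1 = -9)
√(-35547 + v(C(12, 4))) = √(-35547 - 9) = √(-35556) = 2*I*√8889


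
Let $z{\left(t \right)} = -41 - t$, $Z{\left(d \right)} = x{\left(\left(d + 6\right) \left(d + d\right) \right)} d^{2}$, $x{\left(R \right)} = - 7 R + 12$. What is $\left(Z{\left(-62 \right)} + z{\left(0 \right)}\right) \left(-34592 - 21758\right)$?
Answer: $10526352712750$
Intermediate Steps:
$x{\left(R \right)} = 12 - 7 R$
$Z{\left(d \right)} = d^{2} \left(12 - 14 d \left(6 + d\right)\right)$ ($Z{\left(d \right)} = \left(12 - 7 \left(d + 6\right) \left(d + d\right)\right) d^{2} = \left(12 - 7 \left(6 + d\right) 2 d\right) d^{2} = \left(12 - 7 \cdot 2 d \left(6 + d\right)\right) d^{2} = \left(12 - 14 d \left(6 + d\right)\right) d^{2} = d^{2} \left(12 - 14 d \left(6 + d\right)\right)$)
$\left(Z{\left(-62 \right)} + z{\left(0 \right)}\right) \left(-34592 - 21758\right) = \left(\left(-62\right)^{2} \left(12 - - 868 \left(6 - 62\right)\right) - 41\right) \left(-34592 - 21758\right) = \left(3844 \left(12 - \left(-868\right) \left(-56\right)\right) + \left(-41 + 0\right)\right) \left(-56350\right) = \left(3844 \left(12 - 48608\right) - 41\right) \left(-56350\right) = \left(3844 \left(-48596\right) - 41\right) \left(-56350\right) = \left(-186803024 - 41\right) \left(-56350\right) = \left(-186803065\right) \left(-56350\right) = 10526352712750$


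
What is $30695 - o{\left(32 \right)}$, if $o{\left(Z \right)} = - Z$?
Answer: $30727$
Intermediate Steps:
$30695 - o{\left(32 \right)} = 30695 - \left(-1\right) 32 = 30695 - -32 = 30695 + 32 = 30727$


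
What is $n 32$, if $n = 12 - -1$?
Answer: $416$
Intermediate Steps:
$n = 13$ ($n = 12 + 1 = 13$)
$n 32 = 13 \cdot 32 = 416$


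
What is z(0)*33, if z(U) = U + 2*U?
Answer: 0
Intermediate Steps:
z(U) = 3*U
z(0)*33 = (3*0)*33 = 0*33 = 0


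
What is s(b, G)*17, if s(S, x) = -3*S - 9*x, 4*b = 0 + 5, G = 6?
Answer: -3927/4 ≈ -981.75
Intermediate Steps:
b = 5/4 (b = (0 + 5)/4 = (1/4)*5 = 5/4 ≈ 1.2500)
s(S, x) = -9*x - 3*S
s(b, G)*17 = (-9*6 - 3*5/4)*17 = (-54 - 15/4)*17 = -231/4*17 = -3927/4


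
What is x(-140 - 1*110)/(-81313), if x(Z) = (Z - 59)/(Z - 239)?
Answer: -103/13254019 ≈ -7.7712e-6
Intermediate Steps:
x(Z) = (-59 + Z)/(-239 + Z)
x(-140 - 1*110)/(-81313) = ((-59 + (-140 - 1*110))/(-239 + (-140 - 1*110)))/(-81313) = ((-59 + (-140 - 110))/(-239 + (-140 - 110)))*(-1/81313) = ((-59 - 250)/(-239 - 250))*(-1/81313) = (-309/(-489))*(-1/81313) = -1/489*(-309)*(-1/81313) = (103/163)*(-1/81313) = -103/13254019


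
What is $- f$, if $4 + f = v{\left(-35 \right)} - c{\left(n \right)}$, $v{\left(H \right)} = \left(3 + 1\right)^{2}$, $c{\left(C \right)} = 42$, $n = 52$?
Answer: $30$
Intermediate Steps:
$v{\left(H \right)} = 16$ ($v{\left(H \right)} = 4^{2} = 16$)
$f = -30$ ($f = -4 + \left(16 - 42\right) = -4 - 26 = -30$)
$- f = \left(-1\right) \left(-30\right) = 30$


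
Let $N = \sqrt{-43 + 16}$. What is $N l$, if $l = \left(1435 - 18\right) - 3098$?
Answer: $- 5043 i \sqrt{3} \approx - 8734.7 i$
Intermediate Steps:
$l = -1681$ ($l = \left(1435 - 18\right) - 3098 = 1417 - 3098 = -1681$)
$N = 3 i \sqrt{3}$ ($N = \sqrt{-27} = 3 i \sqrt{3} \approx 5.1962 i$)
$N l = 3 i \sqrt{3} \left(-1681\right) = - 5043 i \sqrt{3}$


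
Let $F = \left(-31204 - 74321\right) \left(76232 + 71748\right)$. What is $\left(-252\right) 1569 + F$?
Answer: $-15615984888$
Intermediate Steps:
$F = -15615589500$ ($F = \left(-105525\right) 147980 = -15615589500$)
$\left(-252\right) 1569 + F = \left(-252\right) 1569 - 15615589500 = -395388 - 15615589500 = -15615984888$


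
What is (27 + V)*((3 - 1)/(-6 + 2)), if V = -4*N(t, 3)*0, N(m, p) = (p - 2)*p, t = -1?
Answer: -27/2 ≈ -13.500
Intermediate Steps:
N(m, p) = p*(-2 + p) (N(m, p) = (-2 + p)*p = p*(-2 + p))
V = 0 (V = -12*(-2 + 3)*0 = -12*0 = 0)
(27 + V)*((3 - 1)/(-6 + 2)) = (27 + 0)*((3 - 1)/(-6 + 2)) = 27*(2/(-4)) = 27*(2*(-¼)) = 27*(-½) = -27/2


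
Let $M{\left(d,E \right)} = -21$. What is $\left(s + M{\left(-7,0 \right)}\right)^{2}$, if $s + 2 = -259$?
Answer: $79524$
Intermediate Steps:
$s = -261$ ($s = -2 - 259 = -261$)
$\left(s + M{\left(-7,0 \right)}\right)^{2} = \left(-261 - 21\right)^{2} = \left(-282\right)^{2} = 79524$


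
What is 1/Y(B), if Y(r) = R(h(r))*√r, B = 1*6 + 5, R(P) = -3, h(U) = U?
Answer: -√11/33 ≈ -0.10050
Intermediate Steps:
B = 11 (B = 6 + 5 = 11)
Y(r) = -3*√r
1/Y(B) = 1/(-3*√11) = -√11/33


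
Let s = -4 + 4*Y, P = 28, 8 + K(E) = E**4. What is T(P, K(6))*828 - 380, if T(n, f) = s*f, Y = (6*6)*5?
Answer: 763587844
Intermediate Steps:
K(E) = -8 + E**4
Y = 180 (Y = 36*5 = 180)
s = 716 (s = -4 + 4*180 = -4 + 720 = 716)
T(n, f) = 716*f
T(P, K(6))*828 - 380 = (716*(-8 + 6**4))*828 - 380 = (716*(-8 + 1296))*828 - 380 = (716*1288)*828 - 380 = 922208*828 - 380 = 763588224 - 380 = 763587844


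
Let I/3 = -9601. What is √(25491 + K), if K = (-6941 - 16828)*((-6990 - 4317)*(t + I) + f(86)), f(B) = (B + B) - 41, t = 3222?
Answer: I*√6875052447471 ≈ 2.622e+6*I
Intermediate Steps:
f(B) = -41 + 2*B (f(B) = 2*B - 41 = -41 + 2*B)
I = -28803 (I = 3*(-9601) = -28803)
K = -6875052472962 (K = (-6941 - 16828)*((-6990 - 4317)*(3222 - 28803) + (-41 + 2*86)) = -23769*(-11307*(-25581) + (-41 + 172)) = -23769*(289244367 + 131) = -23769*289244498 = -6875052472962)
√(25491 + K) = √(25491 - 6875052472962) = √(-6875052447471) = I*√6875052447471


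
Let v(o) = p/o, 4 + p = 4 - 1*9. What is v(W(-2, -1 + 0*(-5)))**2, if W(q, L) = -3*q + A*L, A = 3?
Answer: 9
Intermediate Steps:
p = -9 (p = -4 + (4 - 1*9) = -4 + (4 - 9) = -4 - 5 = -9)
W(q, L) = -3*q + 3*L
v(o) = -9/o
v(W(-2, -1 + 0*(-5)))**2 = (-9/(-3*(-2) + 3*(-1 + 0*(-5))))**2 = (-9/(6 + 3*(-1 + 0)))**2 = (-9/(6 + 3*(-1)))**2 = (-9/(6 - 3))**2 = (-9/3)**2 = (-9*1/3)**2 = (-3)**2 = 9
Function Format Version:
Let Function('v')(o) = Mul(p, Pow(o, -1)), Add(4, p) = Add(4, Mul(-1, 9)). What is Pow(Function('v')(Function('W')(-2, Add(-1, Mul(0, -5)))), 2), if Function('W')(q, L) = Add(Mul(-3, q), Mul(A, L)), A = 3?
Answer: 9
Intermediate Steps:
p = -9 (p = Add(-4, Add(4, Mul(-1, 9))) = Add(-4, Add(4, -9)) = Add(-4, -5) = -9)
Function('W')(q, L) = Add(Mul(-3, q), Mul(3, L))
Function('v')(o) = Mul(-9, Pow(o, -1))
Pow(Function('v')(Function('W')(-2, Add(-1, Mul(0, -5)))), 2) = Pow(Mul(-9, Pow(Add(Mul(-3, -2), Mul(3, Add(-1, Mul(0, -5)))), -1)), 2) = Pow(Mul(-9, Pow(Add(6, Mul(3, Add(-1, 0))), -1)), 2) = Pow(Mul(-9, Pow(Add(6, Mul(3, -1)), -1)), 2) = Pow(Mul(-9, Pow(Add(6, -3), -1)), 2) = Pow(Mul(-9, Pow(3, -1)), 2) = Pow(Mul(-9, Rational(1, 3)), 2) = Pow(-3, 2) = 9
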